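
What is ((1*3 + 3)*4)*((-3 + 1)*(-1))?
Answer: 48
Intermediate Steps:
((1*3 + 3)*4)*((-3 + 1)*(-1)) = ((3 + 3)*4)*(-2*(-1)) = (6*4)*2 = 24*2 = 48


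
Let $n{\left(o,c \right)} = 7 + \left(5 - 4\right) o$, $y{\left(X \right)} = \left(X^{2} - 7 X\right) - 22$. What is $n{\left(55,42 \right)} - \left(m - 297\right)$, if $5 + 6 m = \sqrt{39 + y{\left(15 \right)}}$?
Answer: $\frac{2159}{6} - \frac{\sqrt{137}}{6} \approx 357.88$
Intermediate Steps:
$y{\left(X \right)} = -22 + X^{2} - 7 X$
$m = - \frac{5}{6} + \frac{\sqrt{137}}{6}$ ($m = - \frac{5}{6} + \frac{\sqrt{39 - \left(127 - 225\right)}}{6} = - \frac{5}{6} + \frac{\sqrt{39 - -98}}{6} = - \frac{5}{6} + \frac{\sqrt{39 + 98}}{6} = - \frac{5}{6} + \frac{\sqrt{137}}{6} \approx 1.1175$)
$n{\left(o,c \right)} = 7 + o$ ($n{\left(o,c \right)} = 7 + 1 o = 7 + o$)
$n{\left(55,42 \right)} - \left(m - 297\right) = \left(7 + 55\right) - \left(\left(- \frac{5}{6} + \frac{\sqrt{137}}{6}\right) - 297\right) = 62 - \left(\left(- \frac{5}{6} + \frac{\sqrt{137}}{6}\right) - 297\right) = 62 - \left(- \frac{1787}{6} + \frac{\sqrt{137}}{6}\right) = 62 + \left(\frac{1787}{6} - \frac{\sqrt{137}}{6}\right) = \frac{2159}{6} - \frac{\sqrt{137}}{6}$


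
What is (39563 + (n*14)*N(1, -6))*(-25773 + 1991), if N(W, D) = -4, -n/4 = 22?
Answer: -1058084962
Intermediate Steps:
n = -88 (n = -4*22 = -88)
(39563 + (n*14)*N(1, -6))*(-25773 + 1991) = (39563 - 88*14*(-4))*(-25773 + 1991) = (39563 - 1232*(-4))*(-23782) = (39563 + 4928)*(-23782) = 44491*(-23782) = -1058084962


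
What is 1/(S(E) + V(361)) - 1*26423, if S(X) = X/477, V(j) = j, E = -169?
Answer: -4545495367/172028 ≈ -26423.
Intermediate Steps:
S(X) = X/477 (S(X) = X*(1/477) = X/477)
1/(S(E) + V(361)) - 1*26423 = 1/((1/477)*(-169) + 361) - 1*26423 = 1/(-169/477 + 361) - 26423 = 1/(172028/477) - 26423 = 477/172028 - 26423 = -4545495367/172028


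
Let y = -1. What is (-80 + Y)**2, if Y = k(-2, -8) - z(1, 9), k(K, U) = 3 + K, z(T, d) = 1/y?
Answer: 6084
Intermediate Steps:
z(T, d) = -1 (z(T, d) = 1/(-1) = -1)
Y = 2 (Y = (3 - 2) - 1*(-1) = 1 + 1 = 2)
(-80 + Y)**2 = (-80 + 2)**2 = (-78)**2 = 6084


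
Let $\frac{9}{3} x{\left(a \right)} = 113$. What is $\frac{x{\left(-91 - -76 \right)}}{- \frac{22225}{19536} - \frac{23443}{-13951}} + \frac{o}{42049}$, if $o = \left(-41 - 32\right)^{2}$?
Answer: $\frac{61780034329623}{888564288311} \approx 69.528$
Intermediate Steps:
$x{\left(a \right)} = \frac{113}{3}$ ($x{\left(a \right)} = \frac{1}{3} \cdot 113 = \frac{113}{3}$)
$o = 5329$ ($o = \left(-73\right)^{2} = 5329$)
$\frac{x{\left(-91 - -76 \right)}}{- \frac{22225}{19536} - \frac{23443}{-13951}} + \frac{o}{42049} = \frac{113}{3 \left(- \frac{22225}{19536} - \frac{23443}{-13951}\right)} + \frac{5329}{42049} = \frac{113}{3 \left(\left(-22225\right) \frac{1}{19536} - - \frac{3349}{1993}\right)} + 5329 \cdot \frac{1}{42049} = \frac{113}{3 \left(- \frac{22225}{19536} + \frac{3349}{1993}\right)} + \frac{5329}{42049} = \frac{113}{3 \cdot \frac{21131639}{38935248}} + \frac{5329}{42049} = \frac{113}{3} \cdot \frac{38935248}{21131639} + \frac{5329}{42049} = \frac{1466561008}{21131639} + \frac{5329}{42049} = \frac{61780034329623}{888564288311}$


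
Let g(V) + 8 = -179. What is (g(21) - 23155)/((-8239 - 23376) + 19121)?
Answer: 11671/6247 ≈ 1.8683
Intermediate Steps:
g(V) = -187 (g(V) = -8 - 179 = -187)
(g(21) - 23155)/((-8239 - 23376) + 19121) = (-187 - 23155)/((-8239 - 23376) + 19121) = -23342/(-31615 + 19121) = -23342/(-12494) = -23342*(-1/12494) = 11671/6247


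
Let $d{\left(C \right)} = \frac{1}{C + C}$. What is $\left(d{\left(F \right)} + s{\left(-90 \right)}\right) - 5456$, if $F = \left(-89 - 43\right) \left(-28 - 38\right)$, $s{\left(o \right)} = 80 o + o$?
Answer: $- \frac{222086303}{17424} \approx -12746.0$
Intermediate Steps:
$s{\left(o \right)} = 81 o$
$F = 8712$ ($F = \left(-132\right) \left(-66\right) = 8712$)
$d{\left(C \right)} = \frac{1}{2 C}$
$\left(d{\left(F \right)} + s{\left(-90 \right)}\right) - 5456 = \left(\frac{1}{2 \cdot 8712} + 81 \left(-90\right)\right) - 5456 = \left(\frac{1}{2} \cdot \frac{1}{8712} - 7290\right) - 5456 = \left(\frac{1}{17424} - 7290\right) - 5456 = - \frac{127020959}{17424} - 5456 = - \frac{222086303}{17424}$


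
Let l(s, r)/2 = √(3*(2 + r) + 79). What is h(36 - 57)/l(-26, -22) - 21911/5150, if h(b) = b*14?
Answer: -21911/5150 - 147*√19/19 ≈ -37.979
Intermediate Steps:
h(b) = 14*b
l(s, r) = 2*√(85 + 3*r) (l(s, r) = 2*√(3*(2 + r) + 79) = 2*√((6 + 3*r) + 79) = 2*√(85 + 3*r))
h(36 - 57)/l(-26, -22) - 21911/5150 = (14*(36 - 57))/((2*√(85 + 3*(-22)))) - 21911/5150 = (14*(-21))/((2*√(85 - 66))) - 21911*1/5150 = -294*√19/38 - 21911/5150 = -147*√19/19 - 21911/5150 = -21911/5150 - 147*√19/19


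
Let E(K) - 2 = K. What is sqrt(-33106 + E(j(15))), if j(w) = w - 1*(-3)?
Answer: I*sqrt(33086) ≈ 181.9*I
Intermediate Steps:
j(w) = 3 + w (j(w) = w + 3 = 3 + w)
E(K) = 2 + K
sqrt(-33106 + E(j(15))) = sqrt(-33106 + (2 + (3 + 15))) = sqrt(-33106 + (2 + 18)) = sqrt(-33106 + 20) = sqrt(-33086) = I*sqrt(33086)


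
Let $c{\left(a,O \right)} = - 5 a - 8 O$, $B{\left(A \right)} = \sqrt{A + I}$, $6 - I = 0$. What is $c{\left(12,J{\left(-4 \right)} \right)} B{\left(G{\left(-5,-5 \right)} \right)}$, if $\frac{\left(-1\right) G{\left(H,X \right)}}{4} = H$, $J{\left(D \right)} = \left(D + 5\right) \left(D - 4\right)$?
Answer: $4 \sqrt{26} \approx 20.396$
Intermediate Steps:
$I = 6$ ($I = 6 - 0 = 6 + 0 = 6$)
$J{\left(D \right)} = \left(-4 + D\right) \left(5 + D\right)$ ($J{\left(D \right)} = \left(5 + D\right) \left(-4 + D\right) = \left(-4 + D\right) \left(5 + D\right)$)
$G{\left(H,X \right)} = - 4 H$
$B{\left(A \right)} = \sqrt{6 + A}$ ($B{\left(A \right)} = \sqrt{A + 6} = \sqrt{6 + A}$)
$c{\left(a,O \right)} = - 8 O - 5 a$
$c{\left(12,J{\left(-4 \right)} \right)} B{\left(G{\left(-5,-5 \right)} \right)} = \left(- 8 \left(-20 - 4 + \left(-4\right)^{2}\right) - 60\right) \sqrt{6 - -20} = \left(- 8 \left(-20 - 4 + 16\right) - 60\right) \sqrt{6 + 20} = \left(\left(-8\right) \left(-8\right) - 60\right) \sqrt{26} = \left(64 - 60\right) \sqrt{26} = 4 \sqrt{26}$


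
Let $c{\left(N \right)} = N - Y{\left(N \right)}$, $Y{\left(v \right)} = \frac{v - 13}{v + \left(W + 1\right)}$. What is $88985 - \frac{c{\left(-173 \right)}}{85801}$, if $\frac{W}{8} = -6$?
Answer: $\frac{839850237473}{9438110} \approx 88985.0$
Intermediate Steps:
$W = -48$ ($W = 8 \left(-6\right) = -48$)
$Y{\left(v \right)} = \frac{-13 + v}{-47 + v}$ ($Y{\left(v \right)} = \frac{v - 13}{v + \left(-48 + 1\right)} = \frac{-13 + v}{v - 47} = \frac{-13 + v}{-47 + v}$)
$c{\left(N \right)} = N - \frac{-13 + N}{-47 + N}$
$88985 - \frac{c{\left(-173 \right)}}{85801} = 88985 - \frac{\frac{1}{-47 - 173} \left(13 - -173 - 173 \left(-47 - 173\right)\right)}{85801} = 88985 - \frac{13 + 173 - -38060}{-220} \cdot \frac{1}{85801} = 88985 - - \frac{13 + 173 + 38060}{220} \cdot \frac{1}{85801} = 88985 - \left(- \frac{1}{220}\right) 38246 \cdot \frac{1}{85801} = 88985 - \left(- \frac{19123}{110}\right) \frac{1}{85801} = 88985 - - \frac{19123}{9438110} = 88985 + \frac{19123}{9438110} = \frac{839850237473}{9438110}$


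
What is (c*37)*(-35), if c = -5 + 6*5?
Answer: -32375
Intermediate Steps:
c = 25 (c = -5 + 30 = 25)
(c*37)*(-35) = (25*37)*(-35) = 925*(-35) = -32375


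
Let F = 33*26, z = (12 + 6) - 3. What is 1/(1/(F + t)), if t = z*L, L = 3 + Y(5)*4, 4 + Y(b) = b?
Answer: 963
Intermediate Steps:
Y(b) = -4 + b
z = 15 (z = 18 - 3 = 15)
F = 858
L = 7 (L = 3 + (-4 + 5)*4 = 3 + 1*4 = 3 + 4 = 7)
t = 105 (t = 15*7 = 105)
1/(1/(F + t)) = 1/(1/(858 + 105)) = 1/(1/963) = 963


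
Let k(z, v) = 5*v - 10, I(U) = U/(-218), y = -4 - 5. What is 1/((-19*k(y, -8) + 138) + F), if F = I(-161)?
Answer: 218/237345 ≈ 0.00091849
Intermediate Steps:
y = -9
I(U) = -U/218 (I(U) = U*(-1/218) = -U/218)
k(z, v) = -10 + 5*v
F = 161/218 (F = -1/218*(-161) = 161/218 ≈ 0.73853)
1/((-19*k(y, -8) + 138) + F) = 1/((-19*(-10 + 5*(-8)) + 138) + 161/218) = 1/((-19*(-10 - 40) + 138) + 161/218) = 1/((-19*(-50) + 138) + 161/218) = 1/((950 + 138) + 161/218) = 1/(1088 + 161/218) = 1/(237345/218) = 218/237345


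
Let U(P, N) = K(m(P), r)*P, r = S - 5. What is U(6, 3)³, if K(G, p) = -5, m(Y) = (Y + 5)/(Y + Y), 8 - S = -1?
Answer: -27000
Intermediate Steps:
S = 9 (S = 8 - 1*(-1) = 8 + 1 = 9)
r = 4 (r = 9 - 5 = 4)
m(Y) = (5 + Y)/(2*Y) (m(Y) = (5 + Y)/((2*Y)) = (5 + Y)*(1/(2*Y)) = (5 + Y)/(2*Y))
U(P, N) = -5*P
U(6, 3)³ = (-5*6)³ = (-30)³ = -27000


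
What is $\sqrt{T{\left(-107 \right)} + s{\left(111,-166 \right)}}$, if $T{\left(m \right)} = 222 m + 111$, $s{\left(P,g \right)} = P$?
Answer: $2 i \sqrt{5883} \approx 153.4 i$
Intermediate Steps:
$T{\left(m \right)} = 111 + 222 m$
$\sqrt{T{\left(-107 \right)} + s{\left(111,-166 \right)}} = \sqrt{\left(111 + 222 \left(-107\right)\right) + 111} = \sqrt{\left(111 - 23754\right) + 111} = \sqrt{-23643 + 111} = \sqrt{-23532} = 2 i \sqrt{5883}$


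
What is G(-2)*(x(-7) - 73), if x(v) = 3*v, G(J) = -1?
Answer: 94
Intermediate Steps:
G(-2)*(x(-7) - 73) = -(3*(-7) - 73) = -(-21 - 73) = -1*(-94) = 94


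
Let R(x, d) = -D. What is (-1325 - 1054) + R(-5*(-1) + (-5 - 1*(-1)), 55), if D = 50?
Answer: -2429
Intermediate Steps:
R(x, d) = -50 (R(x, d) = -1*50 = -50)
(-1325 - 1054) + R(-5*(-1) + (-5 - 1*(-1)), 55) = (-1325 - 1054) - 50 = -2379 - 50 = -2429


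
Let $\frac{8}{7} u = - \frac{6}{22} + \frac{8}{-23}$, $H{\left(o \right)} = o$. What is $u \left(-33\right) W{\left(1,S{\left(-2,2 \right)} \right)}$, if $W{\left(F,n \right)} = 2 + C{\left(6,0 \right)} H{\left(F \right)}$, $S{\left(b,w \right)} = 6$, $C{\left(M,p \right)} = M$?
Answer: $\frac{3297}{23} \approx 143.35$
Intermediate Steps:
$u = - \frac{1099}{2024}$ ($u = \frac{7 \left(- \frac{6}{22} + \frac{8}{-23}\right)}{8} = \frac{7 \left(\left(-6\right) \frac{1}{22} + 8 \left(- \frac{1}{23}\right)\right)}{8} = \frac{7 \left(- \frac{3}{11} - \frac{8}{23}\right)}{8} = \frac{7}{8} \left(- \frac{157}{253}\right) = - \frac{1099}{2024} \approx -0.54298$)
$W{\left(F,n \right)} = 2 + 6 F$
$u \left(-33\right) W{\left(1,S{\left(-2,2 \right)} \right)} = \left(- \frac{1099}{2024}\right) \left(-33\right) \left(2 + 6 \cdot 1\right) = \frac{3297 \left(2 + 6\right)}{184} = \frac{3297}{184} \cdot 8 = \frac{3297}{23}$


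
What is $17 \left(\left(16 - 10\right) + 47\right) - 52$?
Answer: $849$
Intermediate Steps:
$17 \left(\left(16 - 10\right) + 47\right) - 52 = 17 \left(6 + 47\right) - 52 = 17 \cdot 53 - 52 = 901 - 52 = 849$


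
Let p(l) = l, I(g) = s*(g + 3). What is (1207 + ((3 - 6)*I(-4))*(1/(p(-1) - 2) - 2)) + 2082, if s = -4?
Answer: 3317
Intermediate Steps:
I(g) = -12 - 4*g (I(g) = -4*(g + 3) = -4*(3 + g) = -12 - 4*g)
(1207 + ((3 - 6)*I(-4))*(1/(p(-1) - 2) - 2)) + 2082 = (1207 + ((3 - 6)*(-12 - 4*(-4)))*(1/(-1 - 2) - 2)) + 2082 = (1207 + (-3*(-12 + 16))*(1/(-3) - 2)) + 2082 = (1207 + (-3*4)*(-⅓ - 2)) + 2082 = (1207 - 12*(-7/3)) + 2082 = (1207 + 28) + 2082 = 1235 + 2082 = 3317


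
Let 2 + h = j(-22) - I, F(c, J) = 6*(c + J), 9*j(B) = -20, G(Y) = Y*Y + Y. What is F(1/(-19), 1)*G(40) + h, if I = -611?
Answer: 1697839/171 ≈ 9928.9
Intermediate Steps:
G(Y) = Y + Y² (G(Y) = Y² + Y = Y + Y²)
j(B) = -20/9 (j(B) = (⅑)*(-20) = -20/9)
F(c, J) = 6*J + 6*c (F(c, J) = 6*(J + c) = 6*J + 6*c)
h = 5461/9 (h = -2 + (-20/9 - 1*(-611)) = -2 + (-20/9 + 611) = -2 + 5479/9 = 5461/9 ≈ 606.78)
F(1/(-19), 1)*G(40) + h = (6*1 + 6/(-19))*(40*(1 + 40)) + 5461/9 = (6 + 6*(-1/19))*(40*41) + 5461/9 = (6 - 6/19)*1640 + 5461/9 = (108/19)*1640 + 5461/9 = 177120/19 + 5461/9 = 1697839/171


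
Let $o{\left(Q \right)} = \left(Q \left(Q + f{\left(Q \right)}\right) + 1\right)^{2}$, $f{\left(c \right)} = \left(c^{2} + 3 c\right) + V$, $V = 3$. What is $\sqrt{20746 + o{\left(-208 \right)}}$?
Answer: $\sqrt{77906731558187} \approx 8.8265 \cdot 10^{6}$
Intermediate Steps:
$f{\left(c \right)} = 3 + c^{2} + 3 c$ ($f{\left(c \right)} = \left(c^{2} + 3 c\right) + 3 = 3 + c^{2} + 3 c$)
$o{\left(Q \right)} = \left(1 + Q \left(3 + Q^{2} + 4 Q\right)\right)^{2}$ ($o{\left(Q \right)} = \left(Q \left(Q + \left(3 + Q^{2} + 3 Q\right)\right) + 1\right)^{2} = \left(Q \left(3 + Q^{2} + 4 Q\right) + 1\right)^{2} = \left(1 + Q \left(3 + Q^{2} + 4 Q\right)\right)^{2}$)
$\sqrt{20746 + o{\left(-208 \right)}} = \sqrt{20746 + \left(1 + \left(-208\right)^{3} + 3 \left(-208\right) + 4 \left(-208\right)^{2}\right)^{2}} = \sqrt{20746 + \left(1 - 8998912 - 624 + 4 \cdot 43264\right)^{2}} = \sqrt{20746 + \left(1 - 8998912 - 624 + 173056\right)^{2}} = \sqrt{20746 + \left(-8826479\right)^{2}} = \sqrt{20746 + 77906731537441} = \sqrt{77906731558187}$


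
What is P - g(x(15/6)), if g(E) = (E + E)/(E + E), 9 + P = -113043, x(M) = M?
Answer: -113053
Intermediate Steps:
P = -113052 (P = -9 - 113043 = -113052)
g(E) = 1 (g(E) = (2*E)/((2*E)) = (2*E)*(1/(2*E)) = 1)
P - g(x(15/6)) = -113052 - 1*1 = -113052 - 1 = -113053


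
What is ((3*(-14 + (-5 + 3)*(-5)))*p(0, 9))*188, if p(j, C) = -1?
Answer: 2256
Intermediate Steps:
((3*(-14 + (-5 + 3)*(-5)))*p(0, 9))*188 = ((3*(-14 + (-5 + 3)*(-5)))*(-1))*188 = ((3*(-14 - 2*(-5)))*(-1))*188 = ((3*(-14 + 10))*(-1))*188 = ((3*(-4))*(-1))*188 = -12*(-1)*188 = 12*188 = 2256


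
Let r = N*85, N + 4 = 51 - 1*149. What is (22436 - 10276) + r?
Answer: 3490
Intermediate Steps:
N = -102 (N = -4 + (51 - 1*149) = -4 + (51 - 149) = -4 - 98 = -102)
r = -8670 (r = -102*85 = -8670)
(22436 - 10276) + r = (22436 - 10276) - 8670 = 12160 - 8670 = 3490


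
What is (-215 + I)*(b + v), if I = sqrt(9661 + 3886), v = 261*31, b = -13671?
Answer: 1199700 - 5580*sqrt(13547) ≈ 5.5024e+5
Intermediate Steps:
v = 8091
I = sqrt(13547) ≈ 116.39
(-215 + I)*(b + v) = (-215 + sqrt(13547))*(-13671 + 8091) = (-215 + sqrt(13547))*(-5580) = 1199700 - 5580*sqrt(13547)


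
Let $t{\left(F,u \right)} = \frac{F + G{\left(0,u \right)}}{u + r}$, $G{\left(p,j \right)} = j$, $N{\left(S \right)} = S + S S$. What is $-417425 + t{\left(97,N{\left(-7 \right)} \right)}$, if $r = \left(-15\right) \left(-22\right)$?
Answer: $- \frac{155281961}{372} \approx -4.1742 \cdot 10^{5}$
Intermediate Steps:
$N{\left(S \right)} = S + S^{2}$
$r = 330$
$t{\left(F,u \right)} = \frac{F + u}{330 + u}$ ($t{\left(F,u \right)} = \frac{F + u}{u + 330} = \frac{F + u}{330 + u}$)
$-417425 + t{\left(97,N{\left(-7 \right)} \right)} = -417425 + \frac{97 - 7 \left(1 - 7\right)}{330 - 7 \left(1 - 7\right)} = -417425 + \frac{97 - -42}{330 - -42} = -417425 + \frac{97 + 42}{330 + 42} = -417425 + \frac{1}{372} \cdot 139 = -417425 + \frac{139}{372} = - \frac{155281961}{372}$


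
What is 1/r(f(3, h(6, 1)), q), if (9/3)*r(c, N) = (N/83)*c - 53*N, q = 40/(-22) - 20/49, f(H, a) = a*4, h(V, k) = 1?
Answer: 44737/1758000 ≈ 0.025448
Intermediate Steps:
f(H, a) = 4*a
q = -1200/539 (q = 40*(-1/22) - 20*1/49 = -20/11 - 20/49 = -1200/539 ≈ -2.2263)
r(c, N) = -53*N/3 + N*c/249 (r(c, N) = ((N/83)*c - 53*N)/3 = (N*c/83 - 53*N)/3 = (-53*N + N*c/83)/3 = -53*N/3 + N*c/249)
1/r(f(3, h(6, 1)), q) = 1/((1/249)*(-1200/539)*(-4399 + 4*1)) = 1/((1/249)*(-1200/539)*(-4399 + 4)) = 1/((1/249)*(-1200/539)*(-4395)) = 1/(1758000/44737) = 44737/1758000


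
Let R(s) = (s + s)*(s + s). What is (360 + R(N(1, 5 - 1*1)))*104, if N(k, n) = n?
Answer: 44096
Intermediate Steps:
R(s) = 4*s² (R(s) = (2*s)*(2*s) = 4*s²)
(360 + R(N(1, 5 - 1*1)))*104 = (360 + 4*(5 - 1*1)²)*104 = (360 + 4*(5 - 1)²)*104 = (360 + 4*4²)*104 = (360 + 4*16)*104 = (360 + 64)*104 = 424*104 = 44096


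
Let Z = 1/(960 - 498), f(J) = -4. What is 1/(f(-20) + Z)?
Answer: -462/1847 ≈ -0.25014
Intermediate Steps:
Z = 1/462 ≈ 0.0021645
1/(f(-20) + Z) = 1/(-4 + 1/462) = 1/(-1847/462) = -462/1847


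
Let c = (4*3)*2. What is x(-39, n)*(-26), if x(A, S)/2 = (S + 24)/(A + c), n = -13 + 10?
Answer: 364/5 ≈ 72.800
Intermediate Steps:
c = 24 (c = 12*2 = 24)
n = -3
x(A, S) = 2*(24 + S)/(24 + A) (x(A, S) = 2*((S + 24)/(A + 24)) = 2*((24 + S)/(24 + A)) = 2*(24 + S)/(24 + A))
x(-39, n)*(-26) = (2*(24 - 3)/(24 - 39))*(-26) = (2*21/(-15))*(-26) = (2*(-1/15)*21)*(-26) = -14/5*(-26) = 364/5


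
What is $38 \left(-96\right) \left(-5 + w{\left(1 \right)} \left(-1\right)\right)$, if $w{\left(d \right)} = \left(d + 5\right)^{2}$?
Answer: $149568$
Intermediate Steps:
$w{\left(d \right)} = \left(5 + d\right)^{2}$
$38 \left(-96\right) \left(-5 + w{\left(1 \right)} \left(-1\right)\right) = 38 \left(-96\right) \left(-5 + \left(5 + 1\right)^{2} \left(-1\right)\right) = - 3648 \left(-5 + 6^{2} \left(-1\right)\right) = - 3648 \left(-5 + 36 \left(-1\right)\right) = - 3648 \left(-5 - 36\right) = \left(-3648\right) \left(-41\right) = 149568$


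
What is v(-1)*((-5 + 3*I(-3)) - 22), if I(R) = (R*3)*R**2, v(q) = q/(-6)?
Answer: -45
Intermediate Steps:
v(q) = -q/6 (v(q) = q*(-1/6) = -q/6)
I(R) = 3*R**3 (I(R) = (3*R)*R**2 = 3*R**3)
v(-1)*((-5 + 3*I(-3)) - 22) = (-1/6*(-1))*((-5 + 3*(3*(-3)**3)) - 22) = ((-5 + 3*(3*(-27))) - 22)/6 = ((-5 + 3*(-81)) - 22)/6 = ((-5 - 243) - 22)/6 = (-248 - 22)/6 = (1/6)*(-270) = -45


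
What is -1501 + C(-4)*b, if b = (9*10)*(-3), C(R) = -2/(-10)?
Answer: -1555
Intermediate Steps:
C(R) = ⅕ (C(R) = -2*(-⅒) = ⅕)
b = -270 (b = 90*(-3) = -270)
-1501 + C(-4)*b = -1501 + (⅕)*(-270) = -1501 - 54 = -1555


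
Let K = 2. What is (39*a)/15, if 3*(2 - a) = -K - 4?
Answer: 52/5 ≈ 10.400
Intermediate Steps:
a = 4 (a = 2 - (-1*2 - 4)/3 = 2 - (-2 - 4)/3 = 2 - ⅓*(-6) = 2 + 2 = 4)
(39*a)/15 = (39*4)/15 = 156*(1/15) = 52/5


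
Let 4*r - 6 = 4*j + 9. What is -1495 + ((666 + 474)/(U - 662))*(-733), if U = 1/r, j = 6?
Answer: -3001375/12907 ≈ -232.54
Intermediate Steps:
r = 39/4 (r = 3/2 + (4*6 + 9)/4 = 3/2 + (24 + 9)/4 = 3/2 + (¼)*33 = 3/2 + 33/4 = 39/4 ≈ 9.7500)
U = 4/39 (U = 1/(39/4) = 4/39 ≈ 0.10256)
-1495 + ((666 + 474)/(U - 662))*(-733) = -1495 + ((666 + 474)/(4/39 - 662))*(-733) = -1495 + (1140/(-25814/39))*(-733) = -1495 + (1140*(-39/25814))*(-733) = -1495 - 22230/12907*(-733) = -1495 + 16294590/12907 = -3001375/12907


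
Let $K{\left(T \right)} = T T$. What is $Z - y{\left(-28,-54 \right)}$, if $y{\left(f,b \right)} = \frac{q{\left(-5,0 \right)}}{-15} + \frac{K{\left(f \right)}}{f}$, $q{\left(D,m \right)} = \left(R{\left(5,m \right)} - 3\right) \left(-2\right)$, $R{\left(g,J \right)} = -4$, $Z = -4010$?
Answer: $- \frac{59716}{15} \approx -3981.1$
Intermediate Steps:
$q{\left(D,m \right)} = 14$ ($q{\left(D,m \right)} = \left(-4 - 3\right) \left(-2\right) = \left(-7\right) \left(-2\right) = 14$)
$K{\left(T \right)} = T^{2}$
$y{\left(f,b \right)} = - \frac{14}{15} + f$ ($y{\left(f,b \right)} = \frac{14}{-15} + \frac{f^{2}}{f} = 14 \left(- \frac{1}{15}\right) + f = - \frac{14}{15} + f$)
$Z - y{\left(-28,-54 \right)} = -4010 - \left(- \frac{14}{15} - 28\right) = -4010 - - \frac{434}{15} = -4010 + \frac{434}{15} = - \frac{59716}{15}$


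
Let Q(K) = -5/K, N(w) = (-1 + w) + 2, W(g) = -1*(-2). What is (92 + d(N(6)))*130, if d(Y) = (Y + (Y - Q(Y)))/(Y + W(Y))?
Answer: 766870/63 ≈ 12173.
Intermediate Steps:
W(g) = 2
N(w) = 1 + w
d(Y) = (2*Y + 5/Y)/(2 + Y) (d(Y) = (Y + (Y - (-5)/Y))/(Y + 2) = (Y + (Y + 5/Y))/(2 + Y) = (2*Y + 5/Y)/(2 + Y))
(92 + d(N(6)))*130 = (92 + (5 + 2*(1 + 6)²)/((1 + 6)*(2 + (1 + 6))))*130 = (92 + (5 + 2*7²)/(7*(2 + 7)))*130 = (92 + (⅐)*(5 + 2*49)/9)*130 = (92 + (⅐)*(⅑)*(5 + 98))*130 = (92 + (⅐)*(⅑)*103)*130 = (92 + 103/63)*130 = (5899/63)*130 = 766870/63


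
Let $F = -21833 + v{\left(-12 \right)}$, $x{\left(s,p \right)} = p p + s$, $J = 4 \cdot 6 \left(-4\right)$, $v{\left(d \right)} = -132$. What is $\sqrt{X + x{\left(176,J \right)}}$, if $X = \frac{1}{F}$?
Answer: $\frac{\sqrt{4531275803235}}{21965} \approx 96.912$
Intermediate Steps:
$J = -96$ ($J = 24 \left(-4\right) = -96$)
$x{\left(s,p \right)} = s + p^{2}$ ($x{\left(s,p \right)} = p^{2} + s = s + p^{2}$)
$F = -21965$ ($F = -21833 - 132 = -21965$)
$X = - \frac{1}{21965}$ ($X = \frac{1}{-21965} = - \frac{1}{21965} \approx -4.5527 \cdot 10^{-5}$)
$\sqrt{X + x{\left(176,J \right)}} = \sqrt{- \frac{1}{21965} + \left(176 + \left(-96\right)^{2}\right)} = \sqrt{- \frac{1}{21965} + \left(176 + 9216\right)} = \sqrt{- \frac{1}{21965} + 9392} = \sqrt{\frac{206295279}{21965}} = \frac{\sqrt{4531275803235}}{21965}$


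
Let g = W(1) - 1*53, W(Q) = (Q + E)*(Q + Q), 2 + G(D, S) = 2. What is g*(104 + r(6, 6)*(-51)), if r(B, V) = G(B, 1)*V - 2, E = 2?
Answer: -9682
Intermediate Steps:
G(D, S) = 0 (G(D, S) = -2 + 2 = 0)
W(Q) = 2*Q*(2 + Q) (W(Q) = (Q + 2)*(Q + Q) = (2 + Q)*(2*Q) = 2*Q*(2 + Q))
r(B, V) = -2 (r(B, V) = 0*V - 2 = 0 - 2 = -2)
g = -47 (g = 2*1*(2 + 1) - 1*53 = 2*1*3 - 53 = 6 - 53 = -47)
g*(104 + r(6, 6)*(-51)) = -47*(104 - 2*(-51)) = -47*(104 + 102) = -47*206 = -9682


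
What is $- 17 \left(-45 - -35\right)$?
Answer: $170$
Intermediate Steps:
$- 17 \left(-45 - -35\right) = - 17 \left(-45 + \left(-40 + 75\right)\right) = - 17 \left(-45 + 35\right) = \left(-17\right) \left(-10\right) = 170$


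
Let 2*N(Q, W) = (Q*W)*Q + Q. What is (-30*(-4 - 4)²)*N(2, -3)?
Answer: 9600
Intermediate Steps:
N(Q, W) = Q/2 + W*Q²/2 (N(Q, W) = ((Q*W)*Q + Q)/2 = (W*Q² + Q)/2 = (Q + W*Q²)/2 = Q/2 + W*Q²/2)
(-30*(-4 - 4)²)*N(2, -3) = (-30*(-4 - 4)²)*((½)*2*(1 + 2*(-3))) = (-30*(-8)²)*((½)*2*(1 - 6)) = (-30*64)*((½)*2*(-5)) = -1920*(-5) = 9600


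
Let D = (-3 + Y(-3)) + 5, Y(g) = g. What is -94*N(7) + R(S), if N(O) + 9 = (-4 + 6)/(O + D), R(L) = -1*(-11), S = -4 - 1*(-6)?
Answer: 2477/3 ≈ 825.67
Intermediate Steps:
S = 2 (S = -4 + 6 = 2)
D = -1 (D = (-3 - 3) + 5 = -6 + 5 = -1)
R(L) = 11
N(O) = -9 + 2/(-1 + O) (N(O) = -9 + (-4 + 6)/(O - 1) = -9 + 2/(-1 + O))
-94*N(7) + R(S) = -94*(11 - 9*7)/(-1 + 7) + 11 = -94*(11 - 63)/6 + 11 = -47*(-52)/3 + 11 = -94*(-26/3) + 11 = 2444/3 + 11 = 2477/3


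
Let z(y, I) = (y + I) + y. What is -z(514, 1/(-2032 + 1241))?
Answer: -813147/791 ≈ -1028.0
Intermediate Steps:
z(y, I) = I + 2*y (z(y, I) = (I + y) + y = I + 2*y)
-z(514, 1/(-2032 + 1241)) = -(1/(-2032 + 1241) + 2*514) = -(1/(-791) + 1028) = -(-1/791 + 1028) = -1*813147/791 = -813147/791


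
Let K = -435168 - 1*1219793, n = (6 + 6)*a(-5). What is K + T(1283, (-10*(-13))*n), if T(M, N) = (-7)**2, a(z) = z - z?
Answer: -1654912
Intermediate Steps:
a(z) = 0
n = 0 (n = (6 + 6)*0 = 12*0 = 0)
K = -1654961 (K = -435168 - 1219793 = -1654961)
T(M, N) = 49
K + T(1283, (-10*(-13))*n) = -1654961 + 49 = -1654912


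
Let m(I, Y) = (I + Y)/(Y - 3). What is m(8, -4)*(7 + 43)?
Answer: -200/7 ≈ -28.571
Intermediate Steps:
m(I, Y) = (I + Y)/(-3 + Y)
m(8, -4)*(7 + 43) = ((8 - 4)/(-3 - 4))*(7 + 43) = (4/(-7))*50 = -⅐*4*50 = -4/7*50 = -200/7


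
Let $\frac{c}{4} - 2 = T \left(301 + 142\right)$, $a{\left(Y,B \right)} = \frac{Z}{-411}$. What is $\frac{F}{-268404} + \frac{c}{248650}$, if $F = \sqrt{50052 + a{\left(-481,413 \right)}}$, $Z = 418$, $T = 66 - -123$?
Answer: $\frac{167458}{124325} - \frac{\sqrt{8454662094}}{110314044} \approx 1.3461$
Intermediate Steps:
$T = 189$ ($T = 66 + 123 = 189$)
$a{\left(Y,B \right)} = - \frac{418}{411}$ ($a{\left(Y,B \right)} = \frac{418}{-411} = 418 \left(- \frac{1}{411}\right) = - \frac{418}{411}$)
$c = 334916$ ($c = 8 + 4 \cdot 189 \left(301 + 142\right) = 8 + 4 \cdot 189 \cdot 443 = 8 + 4 \cdot 83727 = 8 + 334908 = 334916$)
$F = \frac{\sqrt{8454662094}}{411}$ ($F = \sqrt{50052 - \frac{418}{411}} = \sqrt{\frac{20570954}{411}} = \frac{\sqrt{8454662094}}{411} \approx 223.72$)
$\frac{F}{-268404} + \frac{c}{248650} = \frac{\frac{1}{411} \sqrt{8454662094}}{-268404} + \frac{334916}{248650} = \frac{\sqrt{8454662094}}{411} \left(- \frac{1}{268404}\right) + 334916 \cdot \frac{1}{248650} = - \frac{\sqrt{8454662094}}{110314044} + \frac{167458}{124325} = \frac{167458}{124325} - \frac{\sqrt{8454662094}}{110314044}$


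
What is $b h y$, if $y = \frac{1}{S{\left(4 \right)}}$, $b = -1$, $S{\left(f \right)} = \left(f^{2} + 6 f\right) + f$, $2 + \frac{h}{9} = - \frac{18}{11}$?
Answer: $\frac{90}{121} \approx 0.7438$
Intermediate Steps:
$h = - \frac{360}{11}$ ($h = -18 + 9 \left(- \frac{18}{11}\right) = -18 - \frac{162}{11} = - \frac{360}{11} \approx -32.727$)
$S{\left(f \right)} = f^{2} + 7 f$
$y = \frac{1}{44}$ ($y = \frac{1}{4 \left(7 + 4\right)} = \frac{1}{4 \cdot 11} = \frac{1}{44} \approx 0.022727$)
$b h y = \left(-1\right) \left(- \frac{360}{11}\right) \frac{1}{44} = \frac{360}{11} \cdot \frac{1}{44} = \frac{90}{121}$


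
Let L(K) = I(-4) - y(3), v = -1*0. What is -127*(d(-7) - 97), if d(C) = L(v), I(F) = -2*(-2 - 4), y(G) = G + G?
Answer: 11557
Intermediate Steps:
v = 0
y(G) = 2*G
I(F) = 12 (I(F) = -2*(-6) = 12)
L(K) = 6 (L(K) = 12 - 2*3 = 12 - 1*6 = 12 - 6 = 6)
d(C) = 6
-127*(d(-7) - 97) = -127*(6 - 97) = -127*(-91) = 11557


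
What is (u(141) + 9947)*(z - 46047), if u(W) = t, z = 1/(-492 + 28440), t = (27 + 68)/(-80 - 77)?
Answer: -167469675795260/365653 ≈ -4.5800e+8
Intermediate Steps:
t = -95/157 (t = 95/(-157) = 95*(-1/157) = -95/157 ≈ -0.60510)
z = 1/27948 ≈ 3.5781e-5
u(W) = -95/157
(u(141) + 9947)*(z - 46047) = (-95/157 + 9947)*(1/27948 - 46047) = (1561584/157)*(-1286921555/27948) = -167469675795260/365653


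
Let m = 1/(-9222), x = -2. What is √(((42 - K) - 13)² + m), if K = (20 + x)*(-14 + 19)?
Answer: √316453492542/9222 ≈ 61.000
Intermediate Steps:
K = 90 (K = (20 - 2)*(-14 + 19) = 18*5 = 90)
m = -1/9222 ≈ -0.00010844
√(((42 - K) - 13)² + m) = √(((42 - 1*90) - 13)² - 1/9222) = √(((42 - 90) - 13)² - 1/9222) = √((-48 - 13)² - 1/9222) = √((-61)² - 1/9222) = √(3721 - 1/9222) = √(34315061/9222) = √316453492542/9222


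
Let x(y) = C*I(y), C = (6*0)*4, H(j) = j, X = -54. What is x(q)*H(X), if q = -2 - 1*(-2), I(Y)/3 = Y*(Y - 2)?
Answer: 0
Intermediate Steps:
I(Y) = 3*Y*(-2 + Y) (I(Y) = 3*(Y*(Y - 2)) = 3*(Y*(-2 + Y)) = 3*Y*(-2 + Y))
C = 0 (C = 0*4 = 0)
q = 0 (q = -2 + 2 = 0)
x(y) = 0 (x(y) = 0*(3*y*(-2 + y)) = 0)
x(q)*H(X) = 0*(-54) = 0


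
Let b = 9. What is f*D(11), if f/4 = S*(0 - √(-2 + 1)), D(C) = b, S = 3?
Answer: -108*I ≈ -108.0*I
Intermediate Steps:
D(C) = 9
f = -12*I (f = 4*(3*(0 - √(-2 + 1))) = 4*(3*(0 - √(-1))) = 4*(3*(0 - I)) = 4*(3*(-I)) = 4*(-3*I) = -12*I ≈ -12.0*I)
f*D(11) = -12*I*9 = -108*I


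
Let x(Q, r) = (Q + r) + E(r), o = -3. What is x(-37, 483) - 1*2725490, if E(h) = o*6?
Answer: -2725062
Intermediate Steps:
E(h) = -18 (E(h) = -3*6 = -18)
x(Q, r) = -18 + Q + r (x(Q, r) = (Q + r) - 18 = -18 + Q + r)
x(-37, 483) - 1*2725490 = (-18 - 37 + 483) - 1*2725490 = 428 - 2725490 = -2725062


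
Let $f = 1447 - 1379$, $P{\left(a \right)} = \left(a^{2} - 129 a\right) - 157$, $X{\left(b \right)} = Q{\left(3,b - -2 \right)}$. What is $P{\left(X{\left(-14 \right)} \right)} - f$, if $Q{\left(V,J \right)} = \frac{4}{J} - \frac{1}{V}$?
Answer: $- \frac{1247}{9} \approx -138.56$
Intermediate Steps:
$Q{\left(V,J \right)} = - \frac{1}{V} + \frac{4}{J}$
$X{\left(b \right)} = - \frac{1}{3} + \frac{4}{2 + b}$ ($X{\left(b \right)} = - \frac{1}{3} + \frac{4}{b - -2} = \left(-1\right) \frac{1}{3} + \frac{4}{b + 2} = - \frac{1}{3} + \frac{4}{2 + b}$)
$P{\left(a \right)} = -157 + a^{2} - 129 a$
$f = 68$
$P{\left(X{\left(-14 \right)} \right)} - f = \left(-157 + \left(\frac{10 - -14}{3 \left(2 - 14\right)}\right)^{2} - 129 \frac{10 - -14}{3 \left(2 - 14\right)}\right) - 68 = \left(-157 + \left(\frac{10 + 14}{3 \left(-12\right)}\right)^{2} - 129 \frac{10 + 14}{3 \left(-12\right)}\right) - 68 = \left(-157 + \left(\frac{1}{3} \left(- \frac{1}{12}\right) 24\right)^{2} - 129 \cdot \frac{1}{3} \left(- \frac{1}{12}\right) 24\right) - 68 = \left(-157 + \left(- \frac{2}{3}\right)^{2} - -86\right) - 68 = \left(-157 + \frac{4}{9} + 86\right) - 68 = - \frac{635}{9} - 68 = - \frac{1247}{9}$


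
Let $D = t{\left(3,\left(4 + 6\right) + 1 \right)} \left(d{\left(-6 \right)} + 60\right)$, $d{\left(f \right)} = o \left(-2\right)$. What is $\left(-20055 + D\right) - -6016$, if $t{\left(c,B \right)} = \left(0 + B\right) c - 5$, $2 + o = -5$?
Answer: $-11967$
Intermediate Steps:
$o = -7$ ($o = -2 - 5 = -7$)
$d{\left(f \right)} = 14$ ($d{\left(f \right)} = \left(-7\right) \left(-2\right) = 14$)
$t{\left(c,B \right)} = -5 + B c$ ($t{\left(c,B \right)} = B c - 5 = -5 + B c$)
$D = 2072$ ($D = \left(-5 + \left(\left(4 + 6\right) + 1\right) 3\right) \left(14 + 60\right) = \left(-5 + \left(10 + 1\right) 3\right) 74 = \left(-5 + 11 \cdot 3\right) 74 = \left(-5 + 33\right) 74 = 28 \cdot 74 = 2072$)
$\left(-20055 + D\right) - -6016 = \left(-20055 + 2072\right) - -6016 = -17983 + 6016 = -11967$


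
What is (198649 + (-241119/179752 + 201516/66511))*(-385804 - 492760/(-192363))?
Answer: -44063873913871207012977773/574948253344434 ≈ -7.6640e+10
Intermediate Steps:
(198649 + (-241119/179752 + 201516/66511))*(-385804 - 492760/(-192363)) = (198649 + (-241119*1/179752 + 201516*(1/66511)))*(-385804 - 492760*(-1/192363)) = (198649 + (-241119/179752 + 201516/66511))*(-385804 + 492760/192363) = (198649 + 20185838223/11955485272)*(-74213922092/192363) = (2374965379635751/11955485272)*(-74213922092/192363) = -44063873913871207012977773/574948253344434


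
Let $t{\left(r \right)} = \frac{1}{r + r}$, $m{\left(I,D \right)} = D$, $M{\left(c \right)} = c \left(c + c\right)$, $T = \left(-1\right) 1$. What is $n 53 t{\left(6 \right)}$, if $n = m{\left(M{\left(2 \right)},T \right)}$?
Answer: $- \frac{53}{12} \approx -4.4167$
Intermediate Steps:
$T = -1$
$M{\left(c \right)} = 2 c^{2}$ ($M{\left(c \right)} = c 2 c = 2 c^{2}$)
$n = -1$
$t{\left(r \right)} = \frac{1}{2 r}$
$n 53 t{\left(6 \right)} = \left(-1\right) 53 \frac{1}{2 \cdot 6} = - 53 \cdot \frac{1}{2} \cdot \frac{1}{6} = \left(-53\right) \frac{1}{12} = - \frac{53}{12}$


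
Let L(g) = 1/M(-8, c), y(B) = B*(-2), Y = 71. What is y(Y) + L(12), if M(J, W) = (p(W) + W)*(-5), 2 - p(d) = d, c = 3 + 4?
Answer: -1421/10 ≈ -142.10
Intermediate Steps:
c = 7
p(d) = 2 - d
y(B) = -2*B
M(J, W) = -10 (M(J, W) = ((2 - W) + W)*(-5) = 2*(-5) = -10)
L(g) = -⅒ (L(g) = 1/(-10) = -⅒)
y(Y) + L(12) = -2*71 - ⅒ = -142 - ⅒ = -1421/10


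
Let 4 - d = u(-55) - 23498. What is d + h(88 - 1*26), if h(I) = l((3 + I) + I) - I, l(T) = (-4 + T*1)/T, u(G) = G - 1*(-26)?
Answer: 2980686/127 ≈ 23470.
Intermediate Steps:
u(G) = 26 + G (u(G) = G + 26 = 26 + G)
l(T) = (-4 + T)/T
h(I) = -I + (-1 + 2*I)/(3 + 2*I) (h(I) = (-4 + ((3 + I) + I))/((3 + I) + I) - I = (-4 + (3 + 2*I))/(3 + 2*I) - I = (-1 + 2*I)/(3 + 2*I) - I = -I + (-1 + 2*I)/(3 + 2*I))
d = 23531 (d = 4 - ((26 - 55) - 23498) = 4 - (-29 - 23498) = 4 - 1*(-23527) = 4 + 23527 = 23531)
d + h(88 - 1*26) = 23531 + (-1 - (88 - 1*26) - 2*(88 - 1*26)**2)/(3 + 2*(88 - 1*26)) = 23531 + (-1 - (88 - 26) - 2*(88 - 26)**2)/(3 + 2*(88 - 26)) = 23531 + (-1 - 1*62 - 2*62**2)/(3 + 2*62) = 23531 + (-1 - 62 - 2*3844)/(3 + 124) = 23531 + (-1 - 62 - 7688)/127 = 23531 + (1/127)*(-7751) = 23531 - 7751/127 = 2980686/127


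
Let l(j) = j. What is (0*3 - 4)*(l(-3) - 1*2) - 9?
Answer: 11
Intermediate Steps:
(0*3 - 4)*(l(-3) - 1*2) - 9 = (0*3 - 4)*(-3 - 1*2) - 9 = (0 - 4)*(-3 - 2) - 9 = -4*(-5) - 9 = 20 - 9 = 11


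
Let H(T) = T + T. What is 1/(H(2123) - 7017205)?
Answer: -1/7012959 ≈ -1.4259e-7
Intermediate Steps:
H(T) = 2*T
1/(H(2123) - 7017205) = 1/(2*2123 - 7017205) = 1/(4246 - 7017205) = 1/(-7012959) = -1/7012959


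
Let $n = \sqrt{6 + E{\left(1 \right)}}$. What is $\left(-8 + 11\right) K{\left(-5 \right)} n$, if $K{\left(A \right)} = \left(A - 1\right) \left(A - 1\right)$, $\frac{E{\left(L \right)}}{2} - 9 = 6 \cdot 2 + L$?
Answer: $540 \sqrt{2} \approx 763.68$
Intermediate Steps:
$E{\left(L \right)} = 42 + 2 L$ ($E{\left(L \right)} = 18 + 2 \left(6 \cdot 2 + L\right) = 18 + 2 \left(12 + L\right) = 18 + \left(24 + 2 L\right) = 42 + 2 L$)
$K{\left(A \right)} = \left(-1 + A\right)^{2}$ ($K{\left(A \right)} = \left(-1 + A\right) \left(-1 + A\right) = \left(-1 + A\right)^{2}$)
$n = 5 \sqrt{2}$ ($n = \sqrt{6 + \left(42 + 2 \cdot 1\right)} = \sqrt{6 + \left(42 + 2\right)} = \sqrt{6 + 44} = \sqrt{50} = 5 \sqrt{2} \approx 7.0711$)
$\left(-8 + 11\right) K{\left(-5 \right)} n = \left(-8 + 11\right) \left(-1 - 5\right)^{2} \cdot 5 \sqrt{2} = 3 \left(-6\right)^{2} \cdot 5 \sqrt{2} = 3 \cdot 36 \cdot 5 \sqrt{2} = 108 \cdot 5 \sqrt{2} = 540 \sqrt{2}$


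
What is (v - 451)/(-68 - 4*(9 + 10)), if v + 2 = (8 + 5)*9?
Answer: 7/3 ≈ 2.3333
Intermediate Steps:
v = 115 (v = -2 + (8 + 5)*9 = -2 + 13*9 = -2 + 117 = 115)
(v - 451)/(-68 - 4*(9 + 10)) = (115 - 451)/(-68 - 4*(9 + 10)) = -336/(-68 - 4*19) = -336/(-68 - 76) = -336/(-144) = -336*(-1/144) = 7/3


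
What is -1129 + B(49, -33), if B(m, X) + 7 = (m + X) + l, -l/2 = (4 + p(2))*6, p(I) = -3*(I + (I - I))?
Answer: -1096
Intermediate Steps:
p(I) = -3*I (p(I) = -3*(I + 0) = -3*I)
l = 24 (l = -2*(4 - 3*2)*6 = -2*(4 - 6)*6 = -(-4)*6 = -2*(-12) = 24)
B(m, X) = 17 + X + m (B(m, X) = -7 + ((m + X) + 24) = -7 + ((X + m) + 24) = -7 + (24 + X + m) = 17 + X + m)
-1129 + B(49, -33) = -1129 + (17 - 33 + 49) = -1129 + 33 = -1096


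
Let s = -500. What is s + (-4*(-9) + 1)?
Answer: -463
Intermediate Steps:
s + (-4*(-9) + 1) = -500 + (-4*(-9) + 1) = -500 + (36 + 1) = -500 + 37 = -463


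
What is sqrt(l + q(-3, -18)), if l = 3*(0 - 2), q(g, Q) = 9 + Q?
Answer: I*sqrt(15) ≈ 3.873*I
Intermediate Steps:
l = -6 (l = 3*(-2) = -6)
sqrt(l + q(-3, -18)) = sqrt(-6 + (9 - 18)) = sqrt(-6 - 9) = sqrt(-15) = I*sqrt(15)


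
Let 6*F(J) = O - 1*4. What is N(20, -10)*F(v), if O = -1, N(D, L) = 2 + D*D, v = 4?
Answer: -335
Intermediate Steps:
N(D, L) = 2 + D²
F(J) = -⅚ (F(J) = (-1 - 1*4)/6 = (-1 - 4)/6 = (⅙)*(-5) = -⅚)
N(20, -10)*F(v) = (2 + 20²)*(-⅚) = (2 + 400)*(-⅚) = 402*(-⅚) = -335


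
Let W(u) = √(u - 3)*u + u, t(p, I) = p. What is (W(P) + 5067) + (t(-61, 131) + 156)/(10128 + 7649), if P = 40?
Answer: 90787234/17777 + 40*√37 ≈ 5350.3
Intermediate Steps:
W(u) = u + u*√(-3 + u) (W(u) = √(-3 + u)*u + u = u*√(-3 + u) + u = u + u*√(-3 + u))
(W(P) + 5067) + (t(-61, 131) + 156)/(10128 + 7649) = (40*(1 + √(-3 + 40)) + 5067) + (-61 + 156)/(10128 + 7649) = (40*(1 + √37) + 5067) + 95/17777 = ((40 + 40*√37) + 5067) + 95*(1/17777) = (5107 + 40*√37) + 95/17777 = 90787234/17777 + 40*√37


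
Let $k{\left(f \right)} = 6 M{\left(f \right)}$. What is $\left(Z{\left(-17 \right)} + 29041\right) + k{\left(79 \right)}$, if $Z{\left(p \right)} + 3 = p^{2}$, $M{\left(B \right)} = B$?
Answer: $29801$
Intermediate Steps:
$k{\left(f \right)} = 6 f$
$Z{\left(p \right)} = -3 + p^{2}$
$\left(Z{\left(-17 \right)} + 29041\right) + k{\left(79 \right)} = \left(\left(-3 + \left(-17\right)^{2}\right) + 29041\right) + 6 \cdot 79 = \left(\left(-3 + 289\right) + 29041\right) + 474 = \left(286 + 29041\right) + 474 = 29327 + 474 = 29801$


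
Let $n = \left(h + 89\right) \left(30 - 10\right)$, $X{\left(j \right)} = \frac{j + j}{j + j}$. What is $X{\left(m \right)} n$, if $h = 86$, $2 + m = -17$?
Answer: $3500$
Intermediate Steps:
$m = -19$ ($m = -2 - 17 = -19$)
$X{\left(j \right)} = 1$ ($X{\left(j \right)} = \frac{2 j}{2 j} = 2 j \frac{1}{2 j} = 1$)
$n = 3500$ ($n = \left(86 + 89\right) \left(30 - 10\right) = 175 \cdot 20 = 3500$)
$X{\left(m \right)} n = 1 \cdot 3500 = 3500$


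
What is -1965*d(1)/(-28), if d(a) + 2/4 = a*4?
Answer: 1965/8 ≈ 245.63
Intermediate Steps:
d(a) = -½ + 4*a (d(a) = -½ + a*4 = -½ + 4*a)
-1965*d(1)/(-28) = -1965*(-½ + 4*1)/(-28) = -1965*(-½ + 4)*(-1)/28 = -13755*(-1)/(2*28) = -1965*(-⅛) = 1965/8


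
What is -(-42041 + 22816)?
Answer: 19225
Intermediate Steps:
-(-42041 + 22816) = -1*(-19225) = 19225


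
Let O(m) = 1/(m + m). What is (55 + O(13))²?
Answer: 2047761/676 ≈ 3029.2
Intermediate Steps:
O(m) = 1/(2*m)
(55 + O(13))² = (55 + (½)/13)² = (55 + (½)*(1/13))² = (55 + 1/26)² = (1431/26)² = 2047761/676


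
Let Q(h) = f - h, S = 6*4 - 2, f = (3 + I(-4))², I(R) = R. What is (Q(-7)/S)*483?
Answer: 1932/11 ≈ 175.64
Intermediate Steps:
f = 1 (f = (3 - 4)² = (-1)² = 1)
S = 22 (S = 24 - 2 = 22)
Q(h) = 1 - h
(Q(-7)/S)*483 = ((1 - 1*(-7))/22)*483 = ((1 + 7)*(1/22))*483 = (8*(1/22))*483 = (4/11)*483 = 1932/11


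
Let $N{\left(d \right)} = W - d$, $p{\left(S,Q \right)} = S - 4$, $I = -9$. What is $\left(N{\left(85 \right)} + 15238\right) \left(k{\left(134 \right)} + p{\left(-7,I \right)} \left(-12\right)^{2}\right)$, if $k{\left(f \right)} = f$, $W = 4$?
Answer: $-21977650$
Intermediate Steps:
$p{\left(S,Q \right)} = -4 + S$ ($p{\left(S,Q \right)} = S - 4 = -4 + S$)
$N{\left(d \right)} = 4 - d$
$\left(N{\left(85 \right)} + 15238\right) \left(k{\left(134 \right)} + p{\left(-7,I \right)} \left(-12\right)^{2}\right) = \left(\left(4 - 85\right) + 15238\right) \left(134 + \left(-4 - 7\right) \left(-12\right)^{2}\right) = \left(\left(4 - 85\right) + 15238\right) \left(134 - 1584\right) = \left(-81 + 15238\right) \left(134 - 1584\right) = 15157 \left(-1450\right) = -21977650$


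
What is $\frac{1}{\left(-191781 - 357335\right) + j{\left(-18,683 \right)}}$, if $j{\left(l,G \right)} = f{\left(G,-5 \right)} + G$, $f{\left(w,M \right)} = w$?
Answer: $- \frac{1}{547750} \approx -1.8257 \cdot 10^{-6}$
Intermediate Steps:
$j{\left(l,G \right)} = 2 G$ ($j{\left(l,G \right)} = G + G = 2 G$)
$\frac{1}{\left(-191781 - 357335\right) + j{\left(-18,683 \right)}} = \frac{1}{\left(-191781 - 357335\right) + 2 \cdot 683} = \frac{1}{-549116 + 1366} = \frac{1}{-547750} = - \frac{1}{547750}$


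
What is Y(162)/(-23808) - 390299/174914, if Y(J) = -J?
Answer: -771991877/347029376 ≈ -2.2246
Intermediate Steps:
Y(162)/(-23808) - 390299/174914 = -1*162/(-23808) - 390299/174914 = -162*(-1/23808) - 390299*1/174914 = 27/3968 - 390299/174914 = -771991877/347029376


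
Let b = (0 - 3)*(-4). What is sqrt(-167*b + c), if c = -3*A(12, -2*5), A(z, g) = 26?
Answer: I*sqrt(2082) ≈ 45.629*I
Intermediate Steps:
b = 12 (b = -3*(-4) = 12)
c = -78 (c = -3*26 = -78)
sqrt(-167*b + c) = sqrt(-167*12 - 78) = sqrt(-2004 - 78) = sqrt(-2082) = I*sqrt(2082)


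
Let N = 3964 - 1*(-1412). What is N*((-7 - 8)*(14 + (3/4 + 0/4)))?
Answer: -1189440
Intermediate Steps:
N = 5376 (N = 3964 + 1412 = 5376)
N*((-7 - 8)*(14 + (3/4 + 0/4))) = 5376*((-7 - 8)*(14 + (3/4 + 0/4))) = 5376*(-15*(14 + (3*(1/4) + 0*(1/4)))) = 5376*(-15*(14 + (3/4 + 0))) = 5376*(-15*(14 + 3/4)) = 5376*(-15*59/4) = 5376*(-885/4) = -1189440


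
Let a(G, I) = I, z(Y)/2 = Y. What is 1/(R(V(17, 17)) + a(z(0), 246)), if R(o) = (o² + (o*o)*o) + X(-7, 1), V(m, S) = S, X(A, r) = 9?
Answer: 1/5457 ≈ 0.00018325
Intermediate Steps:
z(Y) = 2*Y
R(o) = 9 + o² + o³ (R(o) = (o² + (o*o)*o) + 9 = (o² + o²*o) + 9 = (o² + o³) + 9 = 9 + o² + o³)
1/(R(V(17, 17)) + a(z(0), 246)) = 1/((9 + 17² + 17³) + 246) = 1/((9 + 289 + 4913) + 246) = 1/(5211 + 246) = 1/5457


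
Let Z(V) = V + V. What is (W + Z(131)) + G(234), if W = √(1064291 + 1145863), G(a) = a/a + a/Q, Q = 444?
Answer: 19501/74 + √2210154 ≈ 1750.2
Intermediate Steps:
Z(V) = 2*V
G(a) = 1 + a/444 (G(a) = a/a + a/444 = 1 + a*(1/444) = 1 + a/444)
W = √2210154 ≈ 1486.7
(W + Z(131)) + G(234) = (√2210154 + 2*131) + (1 + (1/444)*234) = (√2210154 + 262) + (1 + 39/74) = (262 + √2210154) + 113/74 = 19501/74 + √2210154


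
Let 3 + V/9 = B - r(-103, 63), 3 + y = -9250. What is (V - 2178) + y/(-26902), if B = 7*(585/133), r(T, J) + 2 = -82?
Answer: -598824125/511138 ≈ -1171.6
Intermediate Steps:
y = -9253 (y = -3 - 9250 = -9253)
r(T, J) = -84 (r(T, J) = -2 - 82 = -84)
B = 585/19 (B = 7*(585*(1/133)) = 7*(585/133) = 585/19 ≈ 30.789)
V = 19116/19 (V = -27 + 9*(585/19 - 1*(-84)) = -27 + 9*(585/19 + 84) = -27 + 9*(2181/19) = -27 + 19629/19 = 19116/19 ≈ 1006.1)
(V - 2178) + y/(-26902) = (19116/19 - 2178) - 9253/(-26902) = -22266/19 - 9253*(-1/26902) = -22266/19 + 9253/26902 = -598824125/511138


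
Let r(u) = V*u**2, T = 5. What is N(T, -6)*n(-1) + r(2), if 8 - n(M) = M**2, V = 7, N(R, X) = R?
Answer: 63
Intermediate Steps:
n(M) = 8 - M**2
r(u) = 7*u**2
N(T, -6)*n(-1) + r(2) = 5*(8 - 1*(-1)**2) + 7*2**2 = 5*(8 - 1*1) + 7*4 = 5*(8 - 1) + 28 = 5*7 + 28 = 35 + 28 = 63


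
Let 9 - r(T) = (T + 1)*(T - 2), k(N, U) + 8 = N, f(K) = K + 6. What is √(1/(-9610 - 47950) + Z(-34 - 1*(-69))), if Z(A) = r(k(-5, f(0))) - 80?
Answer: I*√207900402790/28780 ≈ 15.843*I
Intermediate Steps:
f(K) = 6 + K
k(N, U) = -8 + N
r(T) = 9 - (1 + T)*(-2 + T) (r(T) = 9 - (T + 1)*(T - 2) = 9 - (1 + T)*(-2 + T))
Z(A) = -251 (Z(A) = (11 + (-8 - 5) - (-8 - 5)²) - 80 = (11 - 13 - 1*(-13)²) - 80 = (11 - 13 - 1*169) - 80 = (11 - 13 - 169) - 80 = -171 - 80 = -251)
√(1/(-9610 - 47950) + Z(-34 - 1*(-69))) = √(1/(-9610 - 47950) - 251) = √(1/(-57560) - 251) = √(-1/57560 - 251) = √(-14447561/57560) = I*√207900402790/28780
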